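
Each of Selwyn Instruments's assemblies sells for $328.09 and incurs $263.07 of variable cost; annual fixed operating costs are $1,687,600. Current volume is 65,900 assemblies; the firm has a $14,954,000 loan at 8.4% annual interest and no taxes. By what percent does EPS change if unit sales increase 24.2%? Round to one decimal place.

+77.3%

At 65,900 units, contribution = 65,900 × $65.02 = $4,284,818.00.
Subtracting fixed costs: EBIT = $4,284,818.00 − $1,687,600 = $2,597,218.00.
After interest of $1,256,136.00, pre-tax earnings = $1,341,082.00.
Degree of combined leverage = contribution ÷ (EBIT − I) = $4,284,818.00 ÷ $1,341,082.00 = 3.1950.
EPS therefore changes by 3.1950 × (+24.2%) = +77.3%.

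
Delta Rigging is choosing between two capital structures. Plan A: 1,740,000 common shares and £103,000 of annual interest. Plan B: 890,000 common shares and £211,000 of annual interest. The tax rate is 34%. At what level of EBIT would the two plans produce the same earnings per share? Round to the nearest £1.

At indifference, (EBIT − 103,000)(1 − t)/1,740,000 = (EBIT − 211,000)(1 − t)/890,000.
Cancelling (1 − t) and cross-multiplying: 890,000·(EBIT − 103,000) = 1,740,000·(EBIT − 211,000).
EBIT × (1,740,000 − 890,000) = 211,000 × 1,740,000 − 103,000 × 890,000 = 275,470,000,000, so EBIT = 275,470,000,000 ÷ 850,000 = 324,082.35.

£324,082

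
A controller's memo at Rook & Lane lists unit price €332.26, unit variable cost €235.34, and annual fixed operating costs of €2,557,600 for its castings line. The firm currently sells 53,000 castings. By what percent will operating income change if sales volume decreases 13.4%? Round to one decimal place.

At 53,000 units, contribution = 53,000 × €96.92 = €5,136,760.00.
Subtracting fixed costs: EBIT = €5,136,760.00 − €2,557,600 = €2,579,160.00.
So DOL = total CM / EBIT = €5,136,760.00 / €2,579,160.00 = 1.9916.
So EBIT moves 1.9916 × (-13.4%) = -26.7%.

-26.7%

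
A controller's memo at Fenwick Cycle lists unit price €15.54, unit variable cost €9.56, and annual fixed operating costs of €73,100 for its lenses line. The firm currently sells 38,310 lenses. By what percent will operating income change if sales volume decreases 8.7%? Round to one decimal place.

Total contribution margin = 38,310 × €5.98 = €229,093.80.
EBIT = €229,093.80 − €73,100 = €155,993.80.
So DOL = total CM / EBIT = €229,093.80 / €155,993.80 = 1.4686.
So EBIT moves 1.4686 × (-8.7%) = -12.8%.

-12.8%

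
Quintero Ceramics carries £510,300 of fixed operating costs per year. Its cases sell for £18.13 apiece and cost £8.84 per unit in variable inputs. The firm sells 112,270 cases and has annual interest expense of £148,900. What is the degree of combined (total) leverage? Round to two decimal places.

Contribution at this volume is 112,270 × £9.29 = £1,042,988.30.
EBIT = £1,042,988.30 − £510,300 = £532,688.30. Interest = £148,900.00.
DOL = £1,042,988.30 ÷ £532,688.30 = 1.9580; DFL = £532,688.30 ÷ £383,788.30 = 1.3880.
DCL = DOL × DFL = 1.9580 × 1.3880 = 2.7177.

2.72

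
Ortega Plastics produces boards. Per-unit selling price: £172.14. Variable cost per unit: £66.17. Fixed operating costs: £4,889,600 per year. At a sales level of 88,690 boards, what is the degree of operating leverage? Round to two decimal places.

2.08

At 88,690 units, contribution = 88,690 × £105.97 = £9,398,479.30.
Subtracting fixed costs: EBIT = £9,398,479.30 − £4,889,600 = £4,508,879.30.
DOL = contribution ÷ EBIT = £9,398,479.30 ÷ £4,508,879.30 = 2.0844.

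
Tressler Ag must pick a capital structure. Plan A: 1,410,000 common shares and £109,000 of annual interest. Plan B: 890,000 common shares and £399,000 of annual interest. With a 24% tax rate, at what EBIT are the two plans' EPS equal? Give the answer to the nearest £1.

Set EPS_A = EPS_B: (EBIT − £109,000)(1 − 0.24) ÷ 1,410,000 = (EBIT − £399,000)(1 − 0.24) ÷ 890,000.
The (1 − t) factor cancels: (EBIT − 109,000) × 890,000 = (EBIT − 399,000) × 1,410,000.
Solving, EBIT = (399,000·1,410,000 − 109,000·890,000) / (1,410,000 − 890,000) = 465,580,000,000 / 520,000 = 895,346.15.

£895,346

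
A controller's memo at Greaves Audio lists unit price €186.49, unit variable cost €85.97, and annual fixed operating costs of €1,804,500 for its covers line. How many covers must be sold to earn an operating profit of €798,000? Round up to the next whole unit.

Unit CM = price − variable cost = €186.49 − €85.97 = €100.52.
Units = (FC + target) / CM = (€1,804,500 + €798,000) / €100.52 = 25,890.37, so 25,891 covers.

25,891 covers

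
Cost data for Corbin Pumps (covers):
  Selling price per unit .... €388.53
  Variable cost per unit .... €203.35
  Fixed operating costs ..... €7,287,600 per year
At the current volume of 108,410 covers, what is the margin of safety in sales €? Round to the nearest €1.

Unit CM = price − variable cost = €388.53 − €203.35 = €185.18. Break-even units = €7,287,600 ÷ €185.18 = 39,354.14; break-even revenue = 39,354.14 × €388.53 = €15,290,264.76.
Actual sales revenue = 108,410 × €388.53 = €42,120,537.30.
Margin of safety = €42,120,537.30 − €15,290,264.76 = €26,830,273.

€26,830,273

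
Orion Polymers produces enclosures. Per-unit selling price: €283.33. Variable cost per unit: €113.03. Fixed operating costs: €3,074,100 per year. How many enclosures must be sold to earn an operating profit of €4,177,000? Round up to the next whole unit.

Unit CM = price − variable cost = €283.33 − €113.03 = €170.30.
Units = (FC + target) / CM = (€3,074,100 + €4,177,000) / €170.30 = 42,578.39, so 42,579 enclosures.

42,579 enclosures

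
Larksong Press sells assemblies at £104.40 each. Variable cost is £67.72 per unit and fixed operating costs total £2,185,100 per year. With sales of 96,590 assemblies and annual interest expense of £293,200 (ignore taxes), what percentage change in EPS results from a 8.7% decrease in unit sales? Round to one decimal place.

-29.0%

At 96,590 units, contribution = 96,590 × £36.68 = £3,542,921.20.
EBIT = £3,542,921.20 − £2,185,100 = £1,357,821.20.
Interest = £293,200.00, so EBIT − I = £1,064,621.20.
Degree of combined leverage = contribution ÷ (EBIT − I) = £3,542,921.20 ÷ £1,064,621.20 = 3.3279.
%ΔEPS = DCL × %ΔSales = 3.3279 × -8.7% = -29.0%.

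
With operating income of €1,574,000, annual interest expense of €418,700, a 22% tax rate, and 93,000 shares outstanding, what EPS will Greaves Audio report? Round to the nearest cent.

Pre-tax income = €1,574,000 − €418,700.00 = €1,155,300.00.
Net income = €1,155,300.00 × (1 − 0.22) = €901,134.00.
EPS = €901,134.00 ÷ 93,000 = €9.69.

€9.69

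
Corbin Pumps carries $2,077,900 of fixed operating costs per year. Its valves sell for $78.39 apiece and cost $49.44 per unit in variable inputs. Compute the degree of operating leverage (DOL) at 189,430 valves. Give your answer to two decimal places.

1.61

Total contribution margin = 189,430 × $28.95 = $5,483,998.50.
Subtracting fixed costs: EBIT = $5,483,998.50 − $2,077,900 = $3,406,098.50.
Degree of operating leverage = $5,483,998.50 / $3,406,098.50 = 1.6101.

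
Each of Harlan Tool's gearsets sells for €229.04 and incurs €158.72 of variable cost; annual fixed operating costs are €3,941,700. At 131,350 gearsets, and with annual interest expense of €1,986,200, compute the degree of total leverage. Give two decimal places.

Total contribution margin = 131,350 × €70.32 = €9,236,532.00.
EBIT = €9,236,532.00 − €3,941,700 = €5,294,832.00. Interest = €1,986,200.00.
DOL = €9,236,532.00 ÷ €5,294,832.00 = 1.7444; DFL = €5,294,832.00 ÷ €3,308,632.00 = 1.6003.
DCL = DOL × DFL = 1.7444 × 1.6003 = 2.7916.

2.79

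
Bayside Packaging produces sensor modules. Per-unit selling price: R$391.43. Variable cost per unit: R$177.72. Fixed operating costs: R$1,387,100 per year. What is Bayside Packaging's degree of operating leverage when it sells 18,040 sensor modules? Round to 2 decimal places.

1.56

Total contribution margin = 18,040 × R$213.71 = R$3,855,328.40.
Subtracting fixed costs: EBIT = R$3,855,328.40 − R$1,387,100 = R$2,468,228.40.
So DOL = total CM / EBIT = R$3,855,328.40 / R$2,468,228.40 = 1.5620.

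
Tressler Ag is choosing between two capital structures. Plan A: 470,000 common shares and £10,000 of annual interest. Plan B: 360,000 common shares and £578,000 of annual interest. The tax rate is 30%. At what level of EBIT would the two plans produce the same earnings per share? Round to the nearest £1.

£2,436,909

Set EPS_A = EPS_B: (EBIT − £10,000)(1 − 0.30) ÷ 470,000 = (EBIT − £578,000)(1 − 0.30) ÷ 360,000.
Cancelling (1 − t) and cross-multiplying: 360,000·(EBIT − 10,000) = 470,000·(EBIT − 578,000).
Solving, EBIT = (578,000·470,000 − 10,000·360,000) / (470,000 − 360,000) = 268,060,000,000 / 110,000 = 2,436,909.09.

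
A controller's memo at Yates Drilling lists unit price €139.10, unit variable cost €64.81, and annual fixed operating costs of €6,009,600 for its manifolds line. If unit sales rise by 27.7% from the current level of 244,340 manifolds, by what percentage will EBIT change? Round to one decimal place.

Contribution at this volume is 244,340 × €74.29 = €18,152,018.60.
EBIT = €18,152,018.60 − €6,009,600 = €12,142,418.60.
So DOL = total CM / EBIT = €18,152,018.60 / €12,142,418.60 = 1.4949.
Operating income changes by 1.4949 × +27.7% = +41.4%.

+41.4%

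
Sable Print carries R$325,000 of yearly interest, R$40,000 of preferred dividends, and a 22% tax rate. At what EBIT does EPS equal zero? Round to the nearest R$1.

Grossing the preferred dividend up to pre-tax terms: R$40,000 / (1 − 0.22) = R$51,282.05.
EPS = 0 when EBIT covers interest plus the pre-tax preferred burden: R$325,000 + R$51,282.05 = R$376,282.05.

R$376,282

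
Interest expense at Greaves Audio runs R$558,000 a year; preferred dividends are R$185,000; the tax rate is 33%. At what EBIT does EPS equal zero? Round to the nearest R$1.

Preferred dividends are paid after tax, so their pre-tax equivalent is R$185,000 ÷ (1 − 0.33) = R$276,119.40.
Financial break-even EBIT = interest + D_p ÷ (1 − t) = R$558,000 + R$276,119.40 = R$834,119.40.

R$834,119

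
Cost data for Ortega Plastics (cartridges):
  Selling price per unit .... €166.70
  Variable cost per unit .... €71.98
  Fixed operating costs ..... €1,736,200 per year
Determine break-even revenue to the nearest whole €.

€3,055,580

CM per unit = €166.70 − €71.98 = €94.72; CM ratio = €94.72 / €166.70 = 0.5682.
Break-even revenue = fixed costs × price ÷ CM = €1,736,200 × €166.70 ÷ €94.72 = €3,055,580.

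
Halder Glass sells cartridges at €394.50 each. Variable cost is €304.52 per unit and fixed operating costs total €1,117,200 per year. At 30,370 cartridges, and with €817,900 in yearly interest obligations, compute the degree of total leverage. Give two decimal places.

Total contribution margin = 30,370 × €89.98 = €2,732,692.60.
Operating income = contribution − fixed costs = €2,732,692.60 − €1,117,200 = €1,615,492.60. Interest = €817,900.00.
DOL = €2,732,692.60 ÷ €1,615,492.60 = 1.6916; DFL = €1,615,492.60 ÷ €797,592.60 = 2.0255.
DCL = DOL × DFL = 1.6916 × 2.0255 = 3.4263.

3.43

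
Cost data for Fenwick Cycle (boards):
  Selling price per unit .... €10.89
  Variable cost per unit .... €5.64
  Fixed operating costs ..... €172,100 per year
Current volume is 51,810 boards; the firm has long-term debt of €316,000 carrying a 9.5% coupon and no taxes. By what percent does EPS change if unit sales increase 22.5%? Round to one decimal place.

Total contribution margin = 51,810 × €5.25 = €272,002.50.
Operating income = contribution − fixed costs = €272,002.50 − €172,100 = €99,902.50.
After interest of €30,020.00, pre-tax earnings = €69,882.50.
Degree of combined leverage = contribution ÷ (EBIT − I) = €272,002.50 ÷ €69,882.50 = 3.8923.
%ΔEPS = DCL × %ΔSales = 3.8923 × +22.5% = +87.6%.

+87.6%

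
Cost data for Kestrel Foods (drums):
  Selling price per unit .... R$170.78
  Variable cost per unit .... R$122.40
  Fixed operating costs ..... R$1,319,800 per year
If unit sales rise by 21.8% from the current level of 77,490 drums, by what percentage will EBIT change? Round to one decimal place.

+33.6%

At 77,490 units, contribution = 77,490 × R$48.38 = R$3,748,966.20.
Subtracting fixed costs: EBIT = R$3,748,966.20 − R$1,319,800 = R$2,429,166.20.
DOL = contribution ÷ EBIT = R$3,748,966.20 ÷ R$2,429,166.20 = 1.5433.
%ΔEBIT = DOL × %ΔSales = 1.5433 × +21.8% = +33.6%.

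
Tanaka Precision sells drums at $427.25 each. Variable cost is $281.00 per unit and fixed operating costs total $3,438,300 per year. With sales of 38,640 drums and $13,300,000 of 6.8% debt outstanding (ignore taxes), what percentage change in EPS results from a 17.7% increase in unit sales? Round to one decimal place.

Total contribution margin = 38,640 × $146.25 = $5,651,100.00.
EBIT = $5,651,100.00 − $3,438,300 = $2,212,800.00.
After interest of $904,400.00, pre-tax earnings = $1,308,400.00.
Degree of combined leverage = contribution ÷ (EBIT − I) = $5,651,100.00 ÷ $1,308,400.00 = 4.3191.
EPS therefore changes by 4.3191 × (+17.7%) = +76.4%.

+76.4%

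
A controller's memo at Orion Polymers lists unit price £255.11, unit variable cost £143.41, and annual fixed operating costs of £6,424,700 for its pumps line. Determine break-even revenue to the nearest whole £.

£14,673,279

CM per unit = £255.11 − £143.41 = £111.70; CM ratio = £111.70 / £255.11 = 0.4379.
Break-even revenue = fixed costs × price ÷ CM = £6,424,700 × £255.11 ÷ £111.70 = £14,673,279.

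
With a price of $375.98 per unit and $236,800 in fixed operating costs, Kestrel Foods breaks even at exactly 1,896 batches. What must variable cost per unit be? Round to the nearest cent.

$251.09

Contribution per unit must be FC / Q = $236,800 / 1,896 = $124.8945.
Hence VC = price − CM = $375.98 − $124.8945 = $251.09.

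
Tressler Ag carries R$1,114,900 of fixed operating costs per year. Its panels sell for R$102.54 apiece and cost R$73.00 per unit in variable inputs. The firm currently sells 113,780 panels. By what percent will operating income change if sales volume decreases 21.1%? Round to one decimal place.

At 113,780 units, contribution = 113,780 × R$29.54 = R$3,361,061.20.
Operating income = contribution − fixed costs = R$3,361,061.20 − R$1,114,900 = R$2,246,161.20.
Degree of operating leverage = R$3,361,061.20 / R$2,246,161.20 = 1.4964.
%ΔEBIT = DOL × %ΔSales = 1.4964 × -21.1% = -31.6%.

-31.6%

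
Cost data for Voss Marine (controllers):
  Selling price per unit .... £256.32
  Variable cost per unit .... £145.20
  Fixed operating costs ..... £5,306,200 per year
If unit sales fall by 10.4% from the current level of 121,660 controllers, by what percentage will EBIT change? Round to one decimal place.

Contribution at this volume is 121,660 × £111.12 = £13,518,859.20.
EBIT = £13,518,859.20 − £5,306,200 = £8,212,659.20.
Degree of operating leverage = £13,518,859.20 / £8,212,659.20 = 1.6461.
So EBIT moves 1.6461 × (-10.4%) = -17.1%.

-17.1%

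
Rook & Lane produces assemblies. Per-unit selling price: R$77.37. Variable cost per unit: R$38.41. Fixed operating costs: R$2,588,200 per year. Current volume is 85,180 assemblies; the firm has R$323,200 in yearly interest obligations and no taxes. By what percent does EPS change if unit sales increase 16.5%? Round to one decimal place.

Contribution at this volume is 85,180 × R$38.96 = R$3,318,612.80.
Operating income = contribution − fixed costs = R$3,318,612.80 − R$2,588,200 = R$730,412.80.
Interest = R$323,200.00, so EBIT − I = R$407,212.80.
DCL = total CM / (EBIT − I) = R$3,318,612.80 / R$407,212.80 = 8.1496.
EPS therefore changes by 8.1496 × (+16.5%) = +134.5%.

+134.5%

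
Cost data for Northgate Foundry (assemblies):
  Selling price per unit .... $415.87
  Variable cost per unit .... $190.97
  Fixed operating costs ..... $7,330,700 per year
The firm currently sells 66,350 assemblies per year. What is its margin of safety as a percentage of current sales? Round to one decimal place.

50.9%

Each unit contributes $415.87 − $190.97 = $224.90. Break-even units = $7,330,700 ÷ $224.90 = 32,595.38; break-even revenue = 32,595.38 × $415.87 = $13,555,438.90.
Current sales = 66,350 × $415.87 = $27,592,974.50.
Margin of safety = ($27,592,974.50 − $13,555,438.90) ÷ $27,592,974.50 = 50.9%.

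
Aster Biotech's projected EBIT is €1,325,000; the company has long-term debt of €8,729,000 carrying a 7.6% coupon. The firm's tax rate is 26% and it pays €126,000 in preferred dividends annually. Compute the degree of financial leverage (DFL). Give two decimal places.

Annual interest charges come to €663,404.00.
Preferred dividends grossed up pre-tax: €126,000 / (1 − 0.26) = €170,270.27.
DFL = EBIT ÷ [EBIT − I − D_p/(1−t)] = €1,325,000 ÷ [€1,325,000 − €663,404.00 − €170,270.27] = €1,325,000 ÷ €491,325.73 = 2.6968.

2.70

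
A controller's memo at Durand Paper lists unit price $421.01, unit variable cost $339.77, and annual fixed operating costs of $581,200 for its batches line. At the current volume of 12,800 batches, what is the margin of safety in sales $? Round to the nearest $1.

Each unit contributes $421.01 − $339.77 = $81.24. Break-even units = $581,200 ÷ $81.24 = 7,154.11; break-even revenue = 7,154.11 × $421.01 = $3,011,952.39.
Actual sales revenue = 12,800 × $421.01 = $5,388,928.00.
Margin of safety = $5,388,928.00 − $3,011,952.39 = $2,376,976.

$2,376,976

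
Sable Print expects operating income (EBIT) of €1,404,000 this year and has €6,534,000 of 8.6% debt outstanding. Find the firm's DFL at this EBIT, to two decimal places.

Annual interest charges come to €561,924.00.
DFL = EBIT ÷ (EBIT − I) = €1,404,000 ÷ (€1,404,000 − €561,924.00) = €1,404,000 ÷ €842,076.00 = 1.6673.

1.67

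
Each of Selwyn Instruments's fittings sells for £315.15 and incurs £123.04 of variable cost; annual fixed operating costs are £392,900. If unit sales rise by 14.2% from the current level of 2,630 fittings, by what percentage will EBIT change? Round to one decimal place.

+63.9%

Total contribution margin = 2,630 × £192.11 = £505,249.30.
Operating income = contribution − fixed costs = £505,249.30 − £392,900 = £112,349.30.
Degree of operating leverage = £505,249.30 / £112,349.30 = 4.4971.
Operating income changes by 4.4971 × +14.2% = +63.9%.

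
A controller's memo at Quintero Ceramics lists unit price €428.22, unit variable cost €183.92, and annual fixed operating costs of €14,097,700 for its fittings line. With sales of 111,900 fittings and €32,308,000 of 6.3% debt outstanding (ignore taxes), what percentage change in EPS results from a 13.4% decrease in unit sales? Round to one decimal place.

Contribution at this volume is 111,900 × €244.30 = €27,337,170.00.
EBIT = €27,337,170.00 − €14,097,700 = €13,239,470.00.
After interest of €2,035,404.00, pre-tax earnings = €11,204,066.00.
Degree of combined leverage = contribution ÷ (EBIT − I) = €27,337,170.00 ÷ €11,204,066.00 = 2.4399.
EPS therefore changes by 2.4399 × (-13.4%) = -32.7%.

-32.7%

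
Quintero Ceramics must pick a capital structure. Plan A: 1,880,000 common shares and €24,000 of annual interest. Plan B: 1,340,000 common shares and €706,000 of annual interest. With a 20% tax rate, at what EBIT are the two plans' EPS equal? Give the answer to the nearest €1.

Set EPS_A = EPS_B: (EBIT − €24,000)(1 − 0.20) ÷ 1,880,000 = (EBIT − €706,000)(1 − 0.20) ÷ 1,340,000.
Cancelling (1 − t) and cross-multiplying: 1,340,000·(EBIT − 24,000) = 1,880,000·(EBIT − 706,000).
Solving, EBIT = (706,000·1,880,000 − 24,000·1,340,000) / (1,880,000 − 1,340,000) = 1,295,120,000,000 / 540,000 = 2,398,370.37.

€2,398,370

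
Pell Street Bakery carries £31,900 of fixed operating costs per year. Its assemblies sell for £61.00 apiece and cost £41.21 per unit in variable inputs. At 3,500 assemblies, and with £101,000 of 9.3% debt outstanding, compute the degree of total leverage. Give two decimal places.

At 3,500 units, contribution = 3,500 × £19.79 = £69,265.00.
Subtracting fixed costs: EBIT = £69,265.00 − £31,900 = £37,365.00. Interest = £9,393.00, so EBIT − I = £27,972.00.
DCL = contribution ÷ (EBIT − I) = £69,265.00 ÷ £27,972.00 = 2.4762.

2.48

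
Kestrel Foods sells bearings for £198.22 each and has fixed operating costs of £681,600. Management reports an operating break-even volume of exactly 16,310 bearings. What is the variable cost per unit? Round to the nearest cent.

£156.43

At break-even, FC = Q × (P − VC), so P − VC = £681,600 ÷ 16,310 = £41.7903.
Hence VC = price − CM = £198.22 − £41.7903 = £156.43.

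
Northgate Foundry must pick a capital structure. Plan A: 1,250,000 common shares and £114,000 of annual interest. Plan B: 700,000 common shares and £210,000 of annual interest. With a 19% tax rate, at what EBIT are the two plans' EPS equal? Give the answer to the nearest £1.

At indifference, (EBIT − 114,000)(1 − t)/1,250,000 = (EBIT − 210,000)(1 − t)/700,000.
The (1 − t) factor cancels: (EBIT − 114,000) × 700,000 = (EBIT − 210,000) × 1,250,000.
EBIT × (1,250,000 − 700,000) = 210,000 × 1,250,000 − 114,000 × 700,000 = 182,700,000,000, so EBIT = 182,700,000,000 ÷ 550,000 = 332,181.82.

£332,182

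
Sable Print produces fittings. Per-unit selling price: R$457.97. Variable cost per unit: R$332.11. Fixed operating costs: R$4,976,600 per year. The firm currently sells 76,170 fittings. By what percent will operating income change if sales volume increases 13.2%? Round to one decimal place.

At 76,170 units, contribution = 76,170 × R$125.86 = R$9,586,756.20.
Subtracting fixed costs: EBIT = R$9,586,756.20 − R$4,976,600 = R$4,610,156.20.
Degree of operating leverage = R$9,586,756.20 / R$4,610,156.20 = 2.0795.
Operating income changes by 2.0795 × +13.2% = +27.4%.

+27.4%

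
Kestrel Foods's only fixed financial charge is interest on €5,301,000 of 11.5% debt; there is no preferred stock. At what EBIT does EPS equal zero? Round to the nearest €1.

€609,615

Annual interest = 11.5% × €5,301,000 = €609,615.00.
Without preferred stock the financial break-even is simply EBIT = interest = €609,615.00.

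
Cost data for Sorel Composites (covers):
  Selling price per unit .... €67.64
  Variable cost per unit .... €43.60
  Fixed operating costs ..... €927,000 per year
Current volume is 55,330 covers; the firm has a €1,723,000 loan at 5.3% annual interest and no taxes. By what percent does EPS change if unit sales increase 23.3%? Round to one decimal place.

Total contribution margin = 55,330 × €24.04 = €1,330,133.20.
Operating income = contribution − fixed costs = €1,330,133.20 − €927,000 = €403,133.20.
After interest of €91,319.00, pre-tax earnings = €311,814.20.
DCL = total CM / (EBIT − I) = €1,330,133.20 / €311,814.20 = 4.2658.
EPS therefore changes by 4.2658 × (+23.3%) = +99.4%.

+99.4%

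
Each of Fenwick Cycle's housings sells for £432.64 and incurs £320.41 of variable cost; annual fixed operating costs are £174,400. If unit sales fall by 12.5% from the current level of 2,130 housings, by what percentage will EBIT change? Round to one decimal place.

-46.2%

At 2,130 units, contribution = 2,130 × £112.23 = £239,049.90.
Operating income = contribution − fixed costs = £239,049.90 − £174,400 = £64,649.90.
Degree of operating leverage = £239,049.90 / £64,649.90 = 3.6976.
So EBIT moves 3.6976 × (-12.5%) = -46.2%.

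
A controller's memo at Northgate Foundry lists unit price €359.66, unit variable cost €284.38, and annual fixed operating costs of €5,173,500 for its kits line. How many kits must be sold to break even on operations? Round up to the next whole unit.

Contribution margin per unit = €359.66 − €284.38 = €75.28.
Units to break even: €5,173,500 ÷ €75.28 = 68,723.43, rounded up to 68,724.

68,724 kits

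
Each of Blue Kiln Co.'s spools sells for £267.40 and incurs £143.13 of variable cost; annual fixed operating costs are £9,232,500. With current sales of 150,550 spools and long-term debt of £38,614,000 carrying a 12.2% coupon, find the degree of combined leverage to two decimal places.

3.93

Total contribution margin = 150,550 × £124.27 = £18,708,848.50.
Subtracting fixed costs: EBIT = £18,708,848.50 − £9,232,500 = £9,476,348.50. Interest = £4,710,908.00.
DOL = £18,708,848.50 ÷ £9,476,348.50 = 1.9743; DFL = £9,476,348.50 ÷ £4,765,440.50 = 1.9886.
Combined leverage = 1.9743 × 1.9886 = 3.9261.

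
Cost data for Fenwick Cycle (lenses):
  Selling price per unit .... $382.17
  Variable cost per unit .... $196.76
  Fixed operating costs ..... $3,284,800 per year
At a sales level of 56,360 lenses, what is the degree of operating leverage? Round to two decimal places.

Total contribution margin = 56,360 × $185.41 = $10,449,707.60.
Operating income = contribution − fixed costs = $10,449,707.60 − $3,284,800 = $7,164,907.60.
Degree of operating leverage = $10,449,707.60 / $7,164,907.60 = 1.4585.

1.46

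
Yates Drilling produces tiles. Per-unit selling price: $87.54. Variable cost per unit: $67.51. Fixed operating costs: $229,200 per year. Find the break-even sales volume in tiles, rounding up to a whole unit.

Unit CM = price − variable cost = $87.54 − $67.51 = $20.03.
Break-even Q = $229,200 / $20.03 = 11,442.84 → 11,443 tiles.

11,443 tiles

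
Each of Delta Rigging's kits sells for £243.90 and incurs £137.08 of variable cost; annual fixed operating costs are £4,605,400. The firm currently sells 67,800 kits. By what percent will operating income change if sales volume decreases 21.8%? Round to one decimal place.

-59.9%

At 67,800 units, contribution = 67,800 × £106.82 = £7,242,396.00.
Subtracting fixed costs: EBIT = £7,242,396.00 − £4,605,400 = £2,636,996.00.
DOL = contribution ÷ EBIT = £7,242,396.00 ÷ £2,636,996.00 = 2.7465.
%ΔEBIT = DOL × %ΔSales = 2.7465 × -21.8% = -59.9%.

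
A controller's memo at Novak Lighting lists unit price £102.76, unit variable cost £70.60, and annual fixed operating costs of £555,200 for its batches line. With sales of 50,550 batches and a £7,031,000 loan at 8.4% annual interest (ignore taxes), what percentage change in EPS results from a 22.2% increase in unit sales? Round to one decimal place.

+75.2%

Contribution at this volume is 50,550 × £32.16 = £1,625,688.00.
EBIT = £1,625,688.00 − £555,200 = £1,070,488.00.
After interest of £590,604.00, pre-tax earnings = £479,884.00.
DCL = total CM / (EBIT − I) = £1,625,688.00 / £479,884.00 = 3.3877.
%ΔEPS = DCL × %ΔSales = 3.3877 × +22.2% = +75.2%.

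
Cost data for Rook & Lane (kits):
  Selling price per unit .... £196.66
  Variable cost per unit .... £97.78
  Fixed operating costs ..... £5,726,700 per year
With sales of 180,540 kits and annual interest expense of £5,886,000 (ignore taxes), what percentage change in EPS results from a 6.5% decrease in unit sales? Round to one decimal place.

At 180,540 units, contribution = 180,540 × £98.88 = £17,851,795.20.
Subtracting fixed costs: EBIT = £17,851,795.20 − £5,726,700 = £12,125,095.20.
After interest of £5,886,000.00, pre-tax earnings = £6,239,095.20.
Degree of combined leverage = contribution ÷ (EBIT − I) = £17,851,795.20 ÷ £6,239,095.20 = 2.8613.
EPS therefore changes by 2.8613 × (-6.5%) = -18.6%.

-18.6%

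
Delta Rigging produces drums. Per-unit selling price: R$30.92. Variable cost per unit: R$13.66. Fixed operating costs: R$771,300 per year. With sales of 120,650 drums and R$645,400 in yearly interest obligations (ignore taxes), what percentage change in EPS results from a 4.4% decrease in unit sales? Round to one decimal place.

-13.8%

Contribution at this volume is 120,650 × R$17.26 = R$2,082,419.00.
EBIT = R$2,082,419.00 − R$771,300 = R$1,311,119.00.
Interest = R$645,400.00, so EBIT − I = R$665,719.00.
DCL = total CM / (EBIT − I) = R$2,082,419.00 / R$665,719.00 = 3.1281.
%ΔEPS = DCL × %ΔSales = 3.1281 × -4.4% = -13.8%.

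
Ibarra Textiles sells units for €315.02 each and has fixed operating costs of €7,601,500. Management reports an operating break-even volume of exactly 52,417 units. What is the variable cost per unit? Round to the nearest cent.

At break-even, FC = Q × (P − VC), so P − VC = €7,601,500 ÷ 52,417 = €145.0197.
Variable cost per unit = €315.02 − €145.0197 = €170.00.

€170.00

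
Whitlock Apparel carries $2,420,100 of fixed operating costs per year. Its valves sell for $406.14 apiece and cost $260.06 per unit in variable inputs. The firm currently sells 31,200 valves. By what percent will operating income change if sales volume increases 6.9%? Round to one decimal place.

Contribution at this volume is 31,200 × $146.08 = $4,557,696.00.
Subtracting fixed costs: EBIT = $4,557,696.00 − $2,420,100 = $2,137,596.00.
DOL = contribution ÷ EBIT = $4,557,696.00 ÷ $2,137,596.00 = 2.1322.
%ΔEBIT = DOL × %ΔSales = 2.1322 × +6.9% = +14.7%.

+14.7%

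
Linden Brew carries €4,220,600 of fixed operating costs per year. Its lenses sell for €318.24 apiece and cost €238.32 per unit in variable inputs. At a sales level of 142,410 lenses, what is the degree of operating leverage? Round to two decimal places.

1.59

Total contribution margin = 142,410 × €79.92 = €11,381,407.20.
Operating income = contribution − fixed costs = €11,381,407.20 − €4,220,600 = €7,160,807.20.
DOL = contribution ÷ EBIT = €11,381,407.20 ÷ €7,160,807.20 = 1.5894.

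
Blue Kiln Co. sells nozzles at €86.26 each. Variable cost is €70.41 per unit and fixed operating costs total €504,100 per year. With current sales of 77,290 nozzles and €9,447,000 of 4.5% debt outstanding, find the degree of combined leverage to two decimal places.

4.14

Total contribution margin = 77,290 × €15.85 = €1,225,046.50.
Operating income = contribution − fixed costs = €1,225,046.50 − €504,100 = €720,946.50. Interest = €425,115.00.
DOL = €1,225,046.50 ÷ €720,946.50 = 1.6992; DFL = €720,946.50 ÷ €295,831.50 = 2.4370.
Combined leverage = 1.6992 × 2.4370 = 4.1410.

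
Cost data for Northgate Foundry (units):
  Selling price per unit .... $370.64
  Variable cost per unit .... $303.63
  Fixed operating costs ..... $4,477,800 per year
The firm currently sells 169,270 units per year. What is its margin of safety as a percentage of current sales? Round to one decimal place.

Unit CM = price − variable cost = $370.64 − $303.63 = $67.01. Break-even units = $4,477,800 ÷ $67.01 = 66,822.86; break-even revenue = 66,822.86 × $370.64 = $24,767,225.67.
Current sales = 169,270 × $370.64 = $62,738,232.80.
Margin of safety = ($62,738,232.80 − $24,767,225.67) ÷ $62,738,232.80 = 60.5%.

60.5%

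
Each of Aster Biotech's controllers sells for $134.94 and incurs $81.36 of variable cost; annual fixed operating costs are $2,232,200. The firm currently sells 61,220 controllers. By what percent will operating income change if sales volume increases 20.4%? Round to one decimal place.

+63.9%

Contribution at this volume is 61,220 × $53.58 = $3,280,167.60.
EBIT = $3,280,167.60 − $2,232,200 = $1,047,967.60.
So DOL = total CM / EBIT = $3,280,167.60 / $1,047,967.60 = 3.1300.
Operating income changes by 3.1300 × +20.4% = +63.9%.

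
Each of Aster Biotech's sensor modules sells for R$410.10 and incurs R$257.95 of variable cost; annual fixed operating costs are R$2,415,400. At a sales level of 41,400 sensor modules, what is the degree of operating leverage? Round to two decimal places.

1.62

At 41,400 units, contribution = 41,400 × R$152.15 = R$6,299,010.00.
EBIT = R$6,299,010.00 − R$2,415,400 = R$3,883,610.00.
DOL = contribution ÷ EBIT = R$6,299,010.00 ÷ R$3,883,610.00 = 1.6219.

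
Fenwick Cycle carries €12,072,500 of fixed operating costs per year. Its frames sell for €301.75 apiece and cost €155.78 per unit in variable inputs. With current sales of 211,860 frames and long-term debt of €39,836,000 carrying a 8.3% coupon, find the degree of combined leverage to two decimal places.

1.99

Contribution at this volume is 211,860 × €145.97 = €30,925,204.20.
Subtracting fixed costs: EBIT = €30,925,204.20 − €12,072,500 = €18,852,704.20. Interest = €3,306,388.00.
DOL = €30,925,204.20 ÷ €18,852,704.20 = 1.6404; DFL = €18,852,704.20 ÷ €15,546,316.20 = 1.2127.
DCL = DOL × DFL = 1.6404 × 1.2127 = 1.9893.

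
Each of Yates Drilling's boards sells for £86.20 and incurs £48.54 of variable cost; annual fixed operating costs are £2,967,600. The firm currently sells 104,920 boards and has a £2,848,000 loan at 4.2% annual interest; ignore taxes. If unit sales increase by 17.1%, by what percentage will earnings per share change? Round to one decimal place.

+78.2%

Total contribution margin = 104,920 × £37.66 = £3,951,287.20.
Subtracting fixed costs: EBIT = £3,951,287.20 − £2,967,600 = £983,687.20.
Interest = £119,616.00, so EBIT − I = £864,071.20.
DCL = total CM / (EBIT − I) = £3,951,287.20 / £864,071.20 = 4.5729.
EPS therefore changes by 4.5729 × (+17.1%) = +78.2%.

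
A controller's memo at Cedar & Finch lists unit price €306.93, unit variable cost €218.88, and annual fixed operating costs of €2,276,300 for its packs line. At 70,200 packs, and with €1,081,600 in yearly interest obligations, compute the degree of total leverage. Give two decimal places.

2.19

At 70,200 units, contribution = 70,200 × €88.05 = €6,181,110.00.
Subtracting fixed costs: EBIT = €6,181,110.00 − €2,276,300 = €3,904,810.00. Interest = €1,081,600.00.
DOL = €6,181,110.00 ÷ €3,904,810.00 = 1.5829; DFL = €3,904,810.00 ÷ €2,823,210.00 = 1.3831.
DCL = DOL × DFL = 1.5829 × 1.3831 = 2.1893.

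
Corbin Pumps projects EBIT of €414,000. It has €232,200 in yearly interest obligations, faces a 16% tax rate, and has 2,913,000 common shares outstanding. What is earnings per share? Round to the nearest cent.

€0.05

Pre-tax income = €414,000 − €232,200.00 = €181,800.00.
Net income = €181,800.00 × (1 − 0.16) = €152,712.00.
EPS = €152,712.00 ÷ 2,913,000 = €0.05.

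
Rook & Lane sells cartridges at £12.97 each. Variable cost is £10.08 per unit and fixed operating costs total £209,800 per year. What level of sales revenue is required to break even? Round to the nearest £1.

£941,559

Contribution margin per unit = £12.97 − £10.08 = £2.89, a CM ratio of £2.89 ÷ £12.97 = 0.2228.
Break-even sales = FC ÷ CM ratio = £209,800 × £12.97 / £2.89 = £941,559.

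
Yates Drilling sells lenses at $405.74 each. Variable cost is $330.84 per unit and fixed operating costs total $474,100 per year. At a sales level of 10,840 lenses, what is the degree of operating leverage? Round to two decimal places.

2.40

Contribution at this volume is 10,840 × $74.90 = $811,916.00.
Operating income = contribution − fixed costs = $811,916.00 − $474,100 = $337,816.00.
Degree of operating leverage = $811,916.00 / $337,816.00 = 2.4034.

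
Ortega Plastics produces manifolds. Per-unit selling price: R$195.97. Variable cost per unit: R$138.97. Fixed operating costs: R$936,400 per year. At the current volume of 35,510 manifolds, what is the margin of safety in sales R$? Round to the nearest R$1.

Contribution margin per unit = R$195.97 − R$138.97 = R$57.00. Break-even units = R$936,400 ÷ R$57.00 = 16,428.07; break-even revenue = 16,428.07 × R$195.97 = R$3,219,408.91.
Actual sales revenue = 35,510 × R$195.97 = R$6,958,894.70.
Margin of safety = R$6,958,894.70 − R$3,219,408.91 = R$3,739,486.

R$3,739,486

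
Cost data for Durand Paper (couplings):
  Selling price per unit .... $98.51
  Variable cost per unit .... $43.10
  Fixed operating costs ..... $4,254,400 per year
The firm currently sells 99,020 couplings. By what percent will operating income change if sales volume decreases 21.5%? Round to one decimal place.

-95.7%

Total contribution margin = 99,020 × $55.41 = $5,486,698.20.
Operating income = contribution − fixed costs = $5,486,698.20 − $4,254,400 = $1,232,298.20.
So DOL = total CM / EBIT = $5,486,698.20 / $1,232,298.20 = 4.4524.
So EBIT moves 4.4524 × (-21.5%) = -95.7%.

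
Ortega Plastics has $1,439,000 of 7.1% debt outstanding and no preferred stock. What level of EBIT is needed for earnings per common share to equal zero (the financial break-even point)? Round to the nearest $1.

$102,169

Annual interest = 7.1% × $1,439,000 = $102,169.00.
Without preferred stock the financial break-even is simply EBIT = interest = $102,169.00.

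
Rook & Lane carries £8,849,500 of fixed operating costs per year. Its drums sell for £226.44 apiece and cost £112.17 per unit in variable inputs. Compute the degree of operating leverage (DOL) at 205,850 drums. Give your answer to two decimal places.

1.60

At 205,850 units, contribution = 205,850 × £114.27 = £23,522,479.50.
Operating income = contribution − fixed costs = £23,522,479.50 − £8,849,500 = £14,672,979.50.
DOL = contribution ÷ EBIT = £23,522,479.50 ÷ £14,672,979.50 = 1.6031.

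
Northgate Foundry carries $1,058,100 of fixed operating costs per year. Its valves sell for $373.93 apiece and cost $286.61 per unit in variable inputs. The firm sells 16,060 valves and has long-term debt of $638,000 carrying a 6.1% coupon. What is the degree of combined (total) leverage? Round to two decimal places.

4.59

Contribution at this volume is 16,060 × $87.32 = $1,402,359.20.
Subtracting fixed costs: EBIT = $1,402,359.20 − $1,058,100 = $344,259.20. Interest = $38,918.00.
DOL = $1,402,359.20 ÷ $344,259.20 = 4.0736; DFL = $344,259.20 ÷ $305,341.20 = 1.1275.
Combined leverage = 4.0736 × 1.1275 = 4.5930.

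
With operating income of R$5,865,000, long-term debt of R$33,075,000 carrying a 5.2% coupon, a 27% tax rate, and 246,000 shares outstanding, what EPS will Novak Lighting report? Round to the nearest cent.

Pre-tax income = R$5,865,000 − R$1,719,900.00 = R$4,145,100.00.
After tax at 27%: net income = R$4,145,100.00 × 0.73 = R$3,025,923.00.
EPS = R$3,025,923.00 ÷ 246,000 = R$12.30.

R$12.30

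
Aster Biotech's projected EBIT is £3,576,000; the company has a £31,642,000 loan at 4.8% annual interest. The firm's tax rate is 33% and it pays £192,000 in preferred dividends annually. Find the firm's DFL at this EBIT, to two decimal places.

2.02

Annual interest charges come to £1,518,816.00.
Pre-tax preferred-dividend burden = £192,000 ÷ (1 − 0.33) = £286,567.16.
DFL = EBIT ÷ [EBIT − I − D_p/(1−t)] = £3,576,000 ÷ [£3,576,000 − £1,518,816.00 − £286,567.16] = £3,576,000 ÷ £1,770,616.84 = 2.0196.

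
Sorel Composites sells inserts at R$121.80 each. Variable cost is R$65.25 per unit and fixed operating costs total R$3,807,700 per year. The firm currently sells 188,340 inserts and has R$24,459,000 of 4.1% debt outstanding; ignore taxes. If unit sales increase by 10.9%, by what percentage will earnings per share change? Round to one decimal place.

+19.9%

Total contribution margin = 188,340 × R$56.55 = R$10,650,627.00.
EBIT = R$10,650,627.00 − R$3,807,700 = R$6,842,927.00.
After interest of R$1,002,819.00, pre-tax earnings = R$5,840,108.00.
Degree of combined leverage = contribution ÷ (EBIT − I) = R$10,650,627.00 ÷ R$5,840,108.00 = 1.8237.
%ΔEPS = DCL × %ΔSales = 1.8237 × +10.9% = +19.9%.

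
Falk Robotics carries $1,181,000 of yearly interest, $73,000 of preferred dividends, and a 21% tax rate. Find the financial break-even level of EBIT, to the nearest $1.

$1,273,405

Grossing the preferred dividend up to pre-tax terms: $73,000 / (1 − 0.21) = $92,405.06.
Financial break-even EBIT = interest + D_p ÷ (1 − t) = $1,181,000 + $92,405.06 = $1,273,405.06.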